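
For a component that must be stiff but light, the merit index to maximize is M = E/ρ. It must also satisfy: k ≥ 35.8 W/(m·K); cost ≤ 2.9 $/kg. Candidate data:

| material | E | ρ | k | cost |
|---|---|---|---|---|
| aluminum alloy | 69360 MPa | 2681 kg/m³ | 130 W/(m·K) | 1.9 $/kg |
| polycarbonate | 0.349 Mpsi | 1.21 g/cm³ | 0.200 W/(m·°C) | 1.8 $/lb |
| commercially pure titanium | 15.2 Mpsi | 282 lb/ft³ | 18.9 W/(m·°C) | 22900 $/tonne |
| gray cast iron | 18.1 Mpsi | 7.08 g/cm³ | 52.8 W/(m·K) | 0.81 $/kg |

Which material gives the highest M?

Screen on constraints: k ≥ 35.8 W/(m·K); cost ≤ 2.9 $/kg. Survivors: aluminum alloy, gray cast iron.
Normalizing units and computing the index:
  aluminum alloy: E = 69.36 GPa, ρ = 2681 kg/m³
  gray cast iron: E = 124.8 GPa, ρ = 7080 kg/m³
  aluminum alloy: M = 25.9 MN·m/kg
  gray cast iron: M = 17.6 MN·m/kg
Highest index: aluminum alloy.

aluminum alloy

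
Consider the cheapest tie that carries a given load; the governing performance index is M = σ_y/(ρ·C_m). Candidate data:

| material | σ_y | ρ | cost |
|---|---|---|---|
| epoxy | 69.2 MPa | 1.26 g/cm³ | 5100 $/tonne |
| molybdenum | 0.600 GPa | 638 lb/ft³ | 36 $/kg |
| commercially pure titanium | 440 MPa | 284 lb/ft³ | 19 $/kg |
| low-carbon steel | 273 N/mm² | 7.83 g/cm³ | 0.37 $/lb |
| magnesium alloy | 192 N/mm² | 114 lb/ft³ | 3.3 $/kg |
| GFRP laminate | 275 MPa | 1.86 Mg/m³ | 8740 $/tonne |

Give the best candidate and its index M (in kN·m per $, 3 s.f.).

Convert each candidate to consistent units, then evaluate M:
  epoxy: σ_y = 69.20 MPa, ρ = 1260 kg/m³, cost = 5.100 $/kg
  molybdenum: σ_y = 600.0 MPa, ρ = 10220 kg/m³, cost = 36.00 $/kg
  commercially pure titanium: σ_y = 440.0 MPa, ρ = 4549 kg/m³, cost = 19.00 $/kg
  low-carbon steel: σ_y = 273.0 MPa, ρ = 7830 kg/m³, cost = 0.8157 $/kg
  magnesium alloy: σ_y = 192.0 MPa, ρ = 1826 kg/m³, cost = 3.300 $/kg
  GFRP laminate: σ_y = 275.0 MPa, ρ = 1860 kg/m³, cost = 8.740 $/kg
  low-carbon steel: M = 42.7 kN·m per $
  magnesium alloy: M = 31.9 kN·m per $
  GFRP laminate: M = 16.9 kN·m per $
  epoxy: M = 10.8 kN·m per $
  commercially pure titanium: M = 5.09 kN·m per $
  molybdenum: M = 1.63 kN·m per $
Highest index: low-carbon steel.

low-carbon steel, M = 42.7 kN·m per $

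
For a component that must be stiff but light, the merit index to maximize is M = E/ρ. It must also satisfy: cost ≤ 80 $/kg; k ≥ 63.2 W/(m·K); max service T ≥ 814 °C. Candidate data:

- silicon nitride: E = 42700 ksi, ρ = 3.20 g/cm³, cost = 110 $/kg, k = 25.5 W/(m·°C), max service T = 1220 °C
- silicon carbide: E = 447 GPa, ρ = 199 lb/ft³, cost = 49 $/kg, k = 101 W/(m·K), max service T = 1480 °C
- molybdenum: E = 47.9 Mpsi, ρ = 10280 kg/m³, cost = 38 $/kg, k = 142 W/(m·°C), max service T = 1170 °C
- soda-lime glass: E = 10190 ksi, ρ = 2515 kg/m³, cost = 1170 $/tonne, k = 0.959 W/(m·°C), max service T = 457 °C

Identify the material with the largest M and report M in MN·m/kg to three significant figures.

Screen on constraints: cost ≤ 80 $/kg; k ≥ 63.2 W/(m·K); max service T ≥ 814 °C. Survivors: silicon carbide, molybdenum.
In SI units:
  silicon carbide: E = 447.0 GPa, ρ = 3188 kg/m³
  molybdenum: E = 330.3 GPa, ρ = 10280 kg/m³
  silicon carbide: M = 140 MN·m/kg
  molybdenum: M = 32.1 MN·m/kg
Highest index: silicon carbide.

silicon carbide, M = 140 MN·m/kg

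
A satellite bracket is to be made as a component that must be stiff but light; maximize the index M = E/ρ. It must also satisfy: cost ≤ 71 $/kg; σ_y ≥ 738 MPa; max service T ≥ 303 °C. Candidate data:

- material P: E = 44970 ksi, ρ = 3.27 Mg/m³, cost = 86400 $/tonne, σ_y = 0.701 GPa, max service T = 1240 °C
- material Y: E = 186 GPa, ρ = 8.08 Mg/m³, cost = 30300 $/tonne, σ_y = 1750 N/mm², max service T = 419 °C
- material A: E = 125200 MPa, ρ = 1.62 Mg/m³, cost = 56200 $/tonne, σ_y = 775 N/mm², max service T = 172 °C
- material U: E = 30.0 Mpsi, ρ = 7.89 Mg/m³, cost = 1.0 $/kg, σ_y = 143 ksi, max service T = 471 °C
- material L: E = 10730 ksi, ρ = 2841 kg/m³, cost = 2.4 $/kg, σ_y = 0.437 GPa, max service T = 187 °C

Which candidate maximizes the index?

material U

Screen on constraints: cost ≤ 71 $/kg; σ_y ≥ 738 MPa; max service T ≥ 303 °C. Survivors: material Y, material U.
Convert each candidate to consistent units, then evaluate M:
  material Y: E = 186.0 GPa, ρ = 8080 kg/m³
  material U: E = 206.8 GPa, ρ = 7890 kg/m³
  material U: M = 26.2 MN·m/kg
  material Y: M = 23.0 MN·m/kg
Material U has the largest M.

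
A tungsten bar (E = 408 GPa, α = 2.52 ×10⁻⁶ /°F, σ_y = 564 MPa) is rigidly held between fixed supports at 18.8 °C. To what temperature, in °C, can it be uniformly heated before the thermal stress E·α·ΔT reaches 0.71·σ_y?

α = 2.52×10⁻⁶/°F × 9/5 = 4.54×10⁻⁶/K.
E·α·ΔT = 400.4 MPa ⇒ ΔT = 400.4 / (408.0×10³ × 4.54×10⁻⁶) = 216.4 K.
T = 18.8 + 216.4 = 235.2 °C.

235 °C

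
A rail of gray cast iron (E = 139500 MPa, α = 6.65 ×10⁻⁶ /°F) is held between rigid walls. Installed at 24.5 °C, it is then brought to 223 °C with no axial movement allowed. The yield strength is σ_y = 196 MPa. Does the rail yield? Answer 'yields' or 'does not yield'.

E = 139500 MPa = 139.5 GPa.
α = 6.65×10⁻⁶/°F × 9/5 = 12.0×10⁻⁶/K.
ΔT = 198.5 K. Constrained thermal stress σ = E·α·ΔT = 139.5×10³ MPa × 12.0×10⁻⁶ × 198.5 = 331 MPa (compressive).
Compare to σ_y = 196 MPa: σ ≥ σ_y, so it yields.

yields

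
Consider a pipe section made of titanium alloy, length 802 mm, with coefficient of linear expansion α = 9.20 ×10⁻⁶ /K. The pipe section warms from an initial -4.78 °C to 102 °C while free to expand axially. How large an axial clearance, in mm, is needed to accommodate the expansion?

ΔT = 102 − (-4.78) = 106.8 K.
ΔL = α·L₀·ΔT = 9.20×10⁻⁶ × 802 mm × 106.8 K = 0.788 mm.

0.788 mm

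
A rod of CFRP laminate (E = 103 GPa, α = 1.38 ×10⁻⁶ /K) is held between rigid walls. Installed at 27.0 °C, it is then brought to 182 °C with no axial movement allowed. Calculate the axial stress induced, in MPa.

ΔT = 155.0 K. Constrained thermal stress σ = E·α·ΔT = 103.0×10³ MPa × 1.38×10⁻⁶ × 155.0 = 22.0 MPa (compressive).

22.0 MPa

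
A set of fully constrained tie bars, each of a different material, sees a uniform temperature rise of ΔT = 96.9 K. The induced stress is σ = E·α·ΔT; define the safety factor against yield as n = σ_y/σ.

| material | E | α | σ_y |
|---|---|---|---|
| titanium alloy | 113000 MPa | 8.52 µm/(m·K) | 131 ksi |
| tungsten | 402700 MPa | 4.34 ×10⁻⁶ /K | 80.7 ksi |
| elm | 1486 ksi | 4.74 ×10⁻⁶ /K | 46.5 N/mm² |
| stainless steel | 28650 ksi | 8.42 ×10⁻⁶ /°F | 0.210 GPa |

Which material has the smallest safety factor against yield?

stainless steel

Per material, after unit conversion:
  titanium alloy: E = 113.0, α = 8.52, σ_y = 903.2 → σ = 93.3 MPa, n = 9.68
  tungsten: E = 402.7, α = 4.34, σ_y = 556.4 → σ = 169 MPa, n = 3.29
  elm: E = 10.25, α = 4.74, σ_y = 46.50 → σ = 4.71 MPa, n = 9.88
  stainless steel: E = 197.5, α = 15.2, σ_y = 210.0 → σ = 290 MPa, n = 0.724
Smallest n: stainless steel with n = 0.724.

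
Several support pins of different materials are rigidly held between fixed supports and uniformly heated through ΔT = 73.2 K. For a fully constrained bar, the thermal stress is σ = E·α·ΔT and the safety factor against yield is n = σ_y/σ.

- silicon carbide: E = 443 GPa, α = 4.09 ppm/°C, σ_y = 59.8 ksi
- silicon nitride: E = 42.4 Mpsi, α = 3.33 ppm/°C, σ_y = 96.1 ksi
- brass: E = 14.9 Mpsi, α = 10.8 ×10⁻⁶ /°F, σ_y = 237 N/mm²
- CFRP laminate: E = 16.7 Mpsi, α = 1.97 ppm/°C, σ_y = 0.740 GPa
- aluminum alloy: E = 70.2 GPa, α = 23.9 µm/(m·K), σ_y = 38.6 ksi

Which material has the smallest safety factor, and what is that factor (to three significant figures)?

Per material, after unit conversion:
  silicon carbide: E = 443.0, α = 4.09, σ_y = 412.3 → σ = 133 MPa, n = 3.11
  silicon nitride: E = 292.3, α = 3.33, σ_y = 662.6 → σ = 71.3 MPa, n = 9.30
  brass: E = 102.7, α = 19.4, σ_y = 237.0 → σ = 146 MPa, n = 1.62
  CFRP laminate: E = 115.1, α = 1.97, σ_y = 740.0 → σ = 16.6 MPa, n = 44.6
  aluminum alloy: E = 70.20, α = 23.9, σ_y = 266.1 → σ = 123 MPa, n = 2.17
Brass has the lowest safety factor, n = 1.62.

brass, n = 1.62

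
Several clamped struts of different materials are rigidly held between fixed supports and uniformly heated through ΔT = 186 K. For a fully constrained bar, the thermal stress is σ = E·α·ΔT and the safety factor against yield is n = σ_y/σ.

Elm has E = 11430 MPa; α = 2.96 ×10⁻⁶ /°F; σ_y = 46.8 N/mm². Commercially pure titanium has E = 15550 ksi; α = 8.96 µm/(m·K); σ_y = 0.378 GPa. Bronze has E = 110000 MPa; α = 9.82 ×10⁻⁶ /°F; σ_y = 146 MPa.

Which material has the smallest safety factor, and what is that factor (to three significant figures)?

bronze, n = 0.404

Per material, after unit conversion:
  elm: E = 11.43, α = 5.33, σ_y = 46.80 → σ = 11.3 MPa, n = 4.13
  commercially pure titanium: E = 107.2, α = 8.96, σ_y = 378.0 → σ = 179 MPa, n = 2.12
  bronze: E = 110.0, α = 17.7, σ_y = 146.0 → σ = 362 MPa, n = 0.404
The minimum is bronze at n = 0.404.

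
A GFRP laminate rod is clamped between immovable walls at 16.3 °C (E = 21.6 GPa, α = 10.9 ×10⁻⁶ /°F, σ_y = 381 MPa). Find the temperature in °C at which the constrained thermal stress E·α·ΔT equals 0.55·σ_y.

α = 10.9×10⁻⁶/°F × 9/5 = 19.6×10⁻⁶/K.
E·α·ΔT = 209.6 MPa ⇒ ΔT = 209.6 / (21.60×10³ × 19.6×10⁻⁶) = 494.5 K.
T = 16.3 + 494.5 = 510.8 °C.

511 °C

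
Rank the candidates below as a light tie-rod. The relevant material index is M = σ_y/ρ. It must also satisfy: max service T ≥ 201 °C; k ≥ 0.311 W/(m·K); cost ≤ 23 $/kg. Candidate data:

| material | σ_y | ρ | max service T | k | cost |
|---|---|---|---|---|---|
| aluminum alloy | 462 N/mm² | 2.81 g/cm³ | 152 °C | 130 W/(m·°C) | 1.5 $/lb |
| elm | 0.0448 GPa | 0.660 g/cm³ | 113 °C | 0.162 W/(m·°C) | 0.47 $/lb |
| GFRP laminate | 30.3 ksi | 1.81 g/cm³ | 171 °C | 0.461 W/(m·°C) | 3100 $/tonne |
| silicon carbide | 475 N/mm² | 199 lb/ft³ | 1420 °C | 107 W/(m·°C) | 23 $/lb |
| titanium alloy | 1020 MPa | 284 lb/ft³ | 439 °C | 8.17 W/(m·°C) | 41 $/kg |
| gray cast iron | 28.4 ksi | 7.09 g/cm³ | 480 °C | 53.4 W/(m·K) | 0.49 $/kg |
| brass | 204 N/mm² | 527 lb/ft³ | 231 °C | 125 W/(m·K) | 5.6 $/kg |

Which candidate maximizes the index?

gray cast iron

Screen on constraints: max service T ≥ 201 °C; k ≥ 0.311 W/(m·K); cost ≤ 23 $/kg. Survivors: gray cast iron, brass.
Convert each candidate to consistent units, then evaluate M:
  gray cast iron: σ_y = 195.8 MPa, ρ = 7090 kg/m³
  brass: σ_y = 204.0 MPa, ρ = 8442 kg/m³
  gray cast iron: M = 27.6 kN·m/kg
  brass: M = 24.2 kN·m/kg
Gray cast iron ranks first.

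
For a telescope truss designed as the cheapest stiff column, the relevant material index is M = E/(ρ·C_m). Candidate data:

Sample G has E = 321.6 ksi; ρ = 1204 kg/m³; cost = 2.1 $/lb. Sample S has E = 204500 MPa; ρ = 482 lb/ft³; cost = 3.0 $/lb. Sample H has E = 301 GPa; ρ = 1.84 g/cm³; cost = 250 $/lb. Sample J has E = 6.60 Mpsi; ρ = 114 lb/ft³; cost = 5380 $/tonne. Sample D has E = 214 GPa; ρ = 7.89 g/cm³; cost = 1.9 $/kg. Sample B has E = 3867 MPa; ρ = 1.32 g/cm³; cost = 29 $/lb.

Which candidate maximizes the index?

sample D

Normalizing units and computing the index:
  sample G: E = 2.217 GPa, ρ = 1204 kg/m³, cost = 4.630 $/kg
  sample S: E = 204.5 GPa, ρ = 7721 kg/m³, cost = 6.614 $/kg
  sample H: E = 301.0 GPa, ρ = 1840 kg/m³, cost = 551.1 $/kg
  sample J: E = 45.51 GPa, ρ = 1826 kg/m³, cost = 5.380 $/kg
  sample D: E = 214.0 GPa, ρ = 7890 kg/m³, cost = 1.900 $/kg
  sample B: E = 3.867 GPa, ρ = 1320 kg/m³, cost = 63.93 $/kg
  sample D: M = 14.3 MN·m per $
  sample J: M = 4.63 MN·m per $
  sample S: M = 4.00 MN·m per $
  sample G: M = 0.398 MN·m per $
  sample H: M = 0.297 MN·m per $
  sample B: M = 0.0458 MN·m per $
Sample D has the largest M.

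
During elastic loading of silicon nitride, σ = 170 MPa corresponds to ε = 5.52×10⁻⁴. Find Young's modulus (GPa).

E = σ/ε = 170 MPa / 5.52×10⁻⁴ = 308000 MPa = 308 GPa.

308 GPa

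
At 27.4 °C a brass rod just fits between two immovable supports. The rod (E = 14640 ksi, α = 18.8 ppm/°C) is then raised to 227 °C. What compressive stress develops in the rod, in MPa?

E = 14640 ksi = 100.9 GPa.
ΔT = 199.6 K. Constrained thermal stress σ = E·α·ΔT = 100.9×10³ MPa × 18.8×10⁻⁶ × 199.6 = 379 MPa (compressive).

379 MPa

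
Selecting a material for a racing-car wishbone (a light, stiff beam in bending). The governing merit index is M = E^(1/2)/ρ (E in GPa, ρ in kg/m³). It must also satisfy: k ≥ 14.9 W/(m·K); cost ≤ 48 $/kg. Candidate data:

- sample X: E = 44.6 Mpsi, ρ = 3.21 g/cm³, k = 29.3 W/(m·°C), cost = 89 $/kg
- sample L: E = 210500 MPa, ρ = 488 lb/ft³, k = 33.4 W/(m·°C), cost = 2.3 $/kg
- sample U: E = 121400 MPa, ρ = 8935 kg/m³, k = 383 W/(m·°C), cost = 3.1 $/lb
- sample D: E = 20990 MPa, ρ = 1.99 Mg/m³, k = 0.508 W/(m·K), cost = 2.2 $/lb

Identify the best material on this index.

sample L

Screen on constraints: k ≥ 14.9 W/(m·K); cost ≤ 48 $/kg. Survivors: sample L, sample U.
Normalizing units and computing the index:
  sample L: E = 210.5 GPa, ρ = 7817 kg/m³
  sample U: E = 121.4 GPa, ρ = 8935 kg/m³
  sample L: M = 1.86×10⁻³
  sample U: M = 1.23×10⁻³
Sample L has the largest M.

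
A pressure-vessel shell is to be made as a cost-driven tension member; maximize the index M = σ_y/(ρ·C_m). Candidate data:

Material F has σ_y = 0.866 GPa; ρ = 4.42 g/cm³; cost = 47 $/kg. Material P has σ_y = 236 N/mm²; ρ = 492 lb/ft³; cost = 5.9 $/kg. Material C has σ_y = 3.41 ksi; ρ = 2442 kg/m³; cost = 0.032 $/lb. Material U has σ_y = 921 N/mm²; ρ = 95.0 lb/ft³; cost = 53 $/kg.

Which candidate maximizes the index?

Putting every candidate on a common basis:
  material F: σ_y = 866.0 MPa, ρ = 4420 kg/m³, cost = 47.00 $/kg
  material P: σ_y = 236.0 MPa, ρ = 7881 kg/m³, cost = 5.900 $/kg
  material C: σ_y = 23.51 MPa, ρ = 2442 kg/m³, cost = 0.07055 $/kg
  material U: σ_y = 921.0 MPa, ρ = 1522 kg/m³, cost = 53.00 $/kg
  material C: M = 136 kN·m per $
  material U: M = 11.4 kN·m per $
  material P: M = 5.08 kN·m per $
  material F: M = 4.17 kN·m per $
The maximum is for material C.

material C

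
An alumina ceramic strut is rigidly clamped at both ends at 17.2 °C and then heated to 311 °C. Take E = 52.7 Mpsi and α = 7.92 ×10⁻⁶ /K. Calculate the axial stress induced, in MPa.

845 MPa

E = 52.7 Mpsi = 363.4 GPa.
ΔT = 293.8 K. Constrained thermal stress σ = E·α·ΔT = 363.4×10³ MPa × 7.92×10⁻⁶ × 293.8 = 845 MPa (compressive).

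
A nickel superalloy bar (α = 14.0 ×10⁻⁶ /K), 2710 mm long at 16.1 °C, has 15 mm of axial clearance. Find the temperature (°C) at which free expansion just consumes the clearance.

α·L₀·ΔT = 15.0 mm ⇒ ΔT = 15.0 / (14.0×10⁻⁶ × 2710.0) = 395.4 K.
T = 16.1 + 395.4 = 411.5 °C.

411 °C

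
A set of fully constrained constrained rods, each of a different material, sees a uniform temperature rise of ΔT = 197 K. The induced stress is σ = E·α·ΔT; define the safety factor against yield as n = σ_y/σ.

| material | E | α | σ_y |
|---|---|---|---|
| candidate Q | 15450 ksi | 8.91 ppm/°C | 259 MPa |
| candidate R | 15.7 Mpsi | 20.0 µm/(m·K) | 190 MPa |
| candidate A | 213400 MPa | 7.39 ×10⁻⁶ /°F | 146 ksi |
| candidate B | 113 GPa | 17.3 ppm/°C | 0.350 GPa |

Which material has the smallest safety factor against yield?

Converting E to GPa, α to ×10⁻⁶/K, σ_y to MPa, then σ and n for each:
  candidate Q: E = 106.5, α = 8.91, σ_y = 259.0 → σ = 187 MPa, n = 1.39
  candidate R: E = 108.2, α = 20.0, σ_y = 190.0 → σ = 426 MPa, n = 0.445
  candidate A: E = 213.4, α = 13.3, σ_y = 1007 → σ = 559 MPa, n = 1.80
  candidate B: E = 113.0, α = 17.3, σ_y = 350.0 → σ = 385 MPa, n = 0.909
The minimum is candidate R at n = 0.445.

candidate R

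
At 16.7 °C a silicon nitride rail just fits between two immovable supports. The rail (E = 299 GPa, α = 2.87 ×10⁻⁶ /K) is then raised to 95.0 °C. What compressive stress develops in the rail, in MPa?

ΔT = 78.30 K. Constrained thermal stress σ = E·α·ΔT = 299.0×10³ MPa × 2.87×10⁻⁶ × 78.30 = 67.2 MPa (compressive).

67.2 MPa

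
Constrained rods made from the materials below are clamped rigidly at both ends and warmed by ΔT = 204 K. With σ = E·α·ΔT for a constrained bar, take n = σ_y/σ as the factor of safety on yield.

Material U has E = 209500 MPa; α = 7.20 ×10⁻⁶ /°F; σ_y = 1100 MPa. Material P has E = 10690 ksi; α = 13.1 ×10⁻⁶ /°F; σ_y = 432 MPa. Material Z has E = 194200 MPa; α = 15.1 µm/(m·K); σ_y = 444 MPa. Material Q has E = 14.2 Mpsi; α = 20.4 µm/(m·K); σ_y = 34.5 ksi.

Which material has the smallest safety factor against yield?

Converting E to GPa, α to ×10⁻⁶/K, σ_y to MPa, then σ and n for each:
  material U: E = 209.5, α = 13.0, σ_y = 1100 → σ = 554 MPa, n = 1.99
  material P: E = 73.70, α = 23.6, σ_y = 432.0 → σ = 355 MPa, n = 1.22
  material Z: E = 194.2, α = 15.1, σ_y = 444.0 → σ = 598 MPa, n = 0.742
  material Q: E = 97.91, α = 20.4, σ_y = 237.9 → σ = 407 MPa, n = 0.584
The minimum is material Q at n = 0.584.

material Q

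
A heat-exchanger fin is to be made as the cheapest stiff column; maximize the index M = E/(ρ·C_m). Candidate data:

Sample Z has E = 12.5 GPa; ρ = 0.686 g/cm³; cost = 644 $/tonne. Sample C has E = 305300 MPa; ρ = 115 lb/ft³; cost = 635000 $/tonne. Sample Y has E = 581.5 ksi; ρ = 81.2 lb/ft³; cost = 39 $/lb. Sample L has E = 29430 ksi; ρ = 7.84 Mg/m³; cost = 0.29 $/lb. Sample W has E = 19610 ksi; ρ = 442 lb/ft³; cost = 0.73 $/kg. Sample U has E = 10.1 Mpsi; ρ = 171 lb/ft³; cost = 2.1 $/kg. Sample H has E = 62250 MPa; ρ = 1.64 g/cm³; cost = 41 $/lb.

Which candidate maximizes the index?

sample L

After converting to SI:
  sample Z: E = 12.50 GPa, ρ = 686.0 kg/m³, cost = 0.6440 $/kg
  sample C: E = 305.3 GPa, ρ = 1842 kg/m³, cost = 635.0 $/kg
  sample Y: E = 4.009 GPa, ρ = 1301 kg/m³, cost = 85.98 $/kg
  sample L: E = 202.9 GPa, ρ = 7840 kg/m³, cost = 0.6393 $/kg
  sample W: E = 135.2 GPa, ρ = 7080 kg/m³, cost = 0.7300 $/kg
  sample U: E = 69.64 GPa, ρ = 2739 kg/m³, cost = 2.100 $/kg
  sample H: E = 62.25 GPa, ρ = 1640 kg/m³, cost = 90.39 $/kg
  sample L: M = 40.5 MN·m per $
  sample Z: M = 28.3 MN·m per $
  sample W: M = 26.2 MN·m per $
  sample U: M = 12.1 MN·m per $
  sample H: M = 0.420 MN·m per $
  sample C: M = 0.261 MN·m per $
  sample Y: M = 0.0359 MN·m per $
Sample L has the largest M.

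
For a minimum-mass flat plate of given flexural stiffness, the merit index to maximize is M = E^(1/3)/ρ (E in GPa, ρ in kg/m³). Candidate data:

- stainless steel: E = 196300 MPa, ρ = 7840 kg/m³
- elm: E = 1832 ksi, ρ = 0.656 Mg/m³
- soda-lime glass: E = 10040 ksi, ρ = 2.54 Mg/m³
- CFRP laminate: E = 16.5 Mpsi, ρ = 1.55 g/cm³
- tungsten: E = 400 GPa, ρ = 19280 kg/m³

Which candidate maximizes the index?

Convert each candidate to consistent units, then evaluate M:
  stainless steel: E = 196.3 GPa, ρ = 7840 kg/m³
  elm: E = 12.63 GPa, ρ = 656.0 kg/m³
  soda-lime glass: E = 69.22 GPa, ρ = 2540 kg/m³
  CFRP laminate: E = 113.8 GPa, ρ = 1550 kg/m³
  tungsten: E = 400.0 GPa, ρ = 19280 kg/m³
  elm: M = 3.55×10⁻³
  CFRP laminate: M = 3.13×10⁻³
  soda-lime glass: M = 1.62×10⁻³
  stainless steel: M = 0.741×10⁻³
  tungsten: M = 0.382×10⁻³
Elm ranks first.

elm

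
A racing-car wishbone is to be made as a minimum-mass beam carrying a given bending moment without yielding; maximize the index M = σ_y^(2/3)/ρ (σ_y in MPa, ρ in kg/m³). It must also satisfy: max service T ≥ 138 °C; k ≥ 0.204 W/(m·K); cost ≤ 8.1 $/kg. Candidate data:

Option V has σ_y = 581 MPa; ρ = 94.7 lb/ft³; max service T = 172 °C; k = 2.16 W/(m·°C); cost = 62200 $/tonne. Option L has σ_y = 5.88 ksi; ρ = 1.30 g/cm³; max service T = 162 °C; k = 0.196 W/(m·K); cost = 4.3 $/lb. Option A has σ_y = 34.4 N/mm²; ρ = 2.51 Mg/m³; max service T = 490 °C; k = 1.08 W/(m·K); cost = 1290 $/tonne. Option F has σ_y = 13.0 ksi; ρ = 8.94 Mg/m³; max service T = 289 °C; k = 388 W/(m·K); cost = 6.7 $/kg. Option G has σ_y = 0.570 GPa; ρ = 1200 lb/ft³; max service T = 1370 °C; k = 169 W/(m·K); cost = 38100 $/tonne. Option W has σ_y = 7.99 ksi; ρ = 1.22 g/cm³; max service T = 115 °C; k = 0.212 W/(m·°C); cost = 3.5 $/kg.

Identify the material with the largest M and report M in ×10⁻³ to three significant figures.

option A, M = 4.21×10⁻³

Screen on constraints: max service T ≥ 138 °C; k ≥ 0.204 W/(m·K); cost ≤ 8.1 $/kg. Survivors: option A, option F.
In SI units:
  option A: σ_y = 34.40 MPa, ρ = 2510 kg/m³
  option F: σ_y = 89.63 MPa, ρ = 8940 kg/m³
  option A: M = 4.21×10⁻³
  option F: M = 2.24×10⁻³
Option A has the largest M.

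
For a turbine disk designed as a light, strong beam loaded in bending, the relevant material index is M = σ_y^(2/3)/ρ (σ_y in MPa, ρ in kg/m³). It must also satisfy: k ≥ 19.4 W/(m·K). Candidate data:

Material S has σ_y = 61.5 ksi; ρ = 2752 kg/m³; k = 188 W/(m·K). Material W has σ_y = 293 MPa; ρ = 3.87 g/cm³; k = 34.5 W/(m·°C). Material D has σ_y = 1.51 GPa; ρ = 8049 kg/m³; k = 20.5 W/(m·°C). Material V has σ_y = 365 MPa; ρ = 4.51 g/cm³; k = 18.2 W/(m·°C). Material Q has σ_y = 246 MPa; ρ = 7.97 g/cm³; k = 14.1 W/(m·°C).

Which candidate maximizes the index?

material S

Screen on constraints: k ≥ 19.4 W/(m·K). Survivors: material S, material W, material D.
Convert each candidate to consistent units, then evaluate M:
  material S: σ_y = 424.0 MPa, ρ = 2752 kg/m³
  material W: σ_y = 293.0 MPa, ρ = 3870 kg/m³
  material D: σ_y = 1510 MPa, ρ = 8049 kg/m³
  material S: M = 20.5×10⁻³
  material D: M = 16.4×10⁻³
  material W: M = 11.4×10⁻³
Material S has the largest M.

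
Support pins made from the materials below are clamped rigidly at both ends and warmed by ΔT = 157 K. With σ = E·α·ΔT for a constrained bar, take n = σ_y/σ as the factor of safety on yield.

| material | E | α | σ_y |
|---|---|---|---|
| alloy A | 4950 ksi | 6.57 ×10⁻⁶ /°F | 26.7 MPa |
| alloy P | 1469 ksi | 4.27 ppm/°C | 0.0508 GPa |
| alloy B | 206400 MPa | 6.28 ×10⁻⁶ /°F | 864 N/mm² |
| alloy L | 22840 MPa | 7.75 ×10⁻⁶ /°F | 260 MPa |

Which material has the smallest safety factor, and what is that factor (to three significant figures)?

alloy A, n = 0.421

Per material, after unit conversion:
  alloy A: E = 34.13, α = 11.8, σ_y = 26.70 → σ = 63.4 MPa, n = 0.421
  alloy P: E = 10.13, α = 4.27, σ_y = 50.80 → σ = 6.79 MPa, n = 7.48
  alloy B: E = 206.4, α = 11.3, σ_y = 864.0 → σ = 366 MPa, n = 2.36
  alloy L: E = 22.84, α = 13.9, σ_y = 260.0 → σ = 50.0 MPa, n = 5.20
The minimum is alloy A at n = 0.421.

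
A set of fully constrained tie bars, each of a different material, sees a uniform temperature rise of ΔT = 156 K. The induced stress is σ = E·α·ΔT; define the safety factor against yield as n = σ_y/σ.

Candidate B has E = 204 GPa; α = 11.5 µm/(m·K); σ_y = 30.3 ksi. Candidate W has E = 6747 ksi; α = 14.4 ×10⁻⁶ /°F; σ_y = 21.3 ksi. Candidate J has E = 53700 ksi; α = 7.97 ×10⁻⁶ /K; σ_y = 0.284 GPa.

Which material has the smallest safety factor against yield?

With everything in SI (GPa, ×10⁻⁶/K, MPa):
  candidate B: E = 204.0, α = 11.5, σ_y = 208.9 → σ = 366 MPa, n = 0.571
  candidate W: E = 46.52, α = 25.9, σ_y = 146.9 → σ = 188 MPa, n = 0.781
  candidate J: E = 370.2, α = 7.97, σ_y = 284.0 → σ = 460 MPa, n = 0.617
Candidate B has the lowest safety factor, n = 0.571.

candidate B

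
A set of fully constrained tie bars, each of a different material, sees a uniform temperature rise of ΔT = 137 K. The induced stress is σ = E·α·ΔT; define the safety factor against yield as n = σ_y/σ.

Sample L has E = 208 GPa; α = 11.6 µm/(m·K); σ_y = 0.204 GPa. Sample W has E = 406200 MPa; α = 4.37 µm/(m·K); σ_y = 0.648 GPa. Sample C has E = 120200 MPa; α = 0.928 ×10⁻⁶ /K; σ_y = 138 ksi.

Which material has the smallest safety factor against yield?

sample L

With everything in SI (GPa, ×10⁻⁶/K, MPa):
  sample L: E = 208.0, α = 11.6, σ_y = 204.0 → σ = 331 MPa, n = 0.617
  sample W: E = 406.2, α = 4.37, σ_y = 648.0 → σ = 243 MPa, n = 2.66
  sample C: E = 120.2, α = 0.928, σ_y = 951.5 → σ = 15.3 MPa, n = 62.3
Smallest n: sample L with n = 0.617.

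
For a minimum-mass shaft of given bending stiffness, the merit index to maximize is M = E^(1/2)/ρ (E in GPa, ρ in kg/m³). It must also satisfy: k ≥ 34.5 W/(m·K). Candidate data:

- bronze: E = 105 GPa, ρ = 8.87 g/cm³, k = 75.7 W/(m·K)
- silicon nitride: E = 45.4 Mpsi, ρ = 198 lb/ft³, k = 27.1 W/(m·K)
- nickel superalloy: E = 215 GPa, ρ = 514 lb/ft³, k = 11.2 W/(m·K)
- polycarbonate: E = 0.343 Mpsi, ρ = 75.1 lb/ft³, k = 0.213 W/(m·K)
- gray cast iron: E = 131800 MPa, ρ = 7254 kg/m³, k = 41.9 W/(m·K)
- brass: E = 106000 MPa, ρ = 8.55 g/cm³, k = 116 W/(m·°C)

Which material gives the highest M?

gray cast iron

Screen on constraints: k ≥ 34.5 W/(m·K). Survivors: bronze, gray cast iron, brass.
Putting every candidate on a common basis:
  bronze: E = 105.0 GPa, ρ = 8870 kg/m³
  gray cast iron: E = 131.8 GPa, ρ = 7254 kg/m³
  brass: E = 106.0 GPa, ρ = 8550 kg/m³
  gray cast iron: M = 1.58×10⁻³
  brass: M = 1.20×10⁻³
  bronze: M = 1.16×10⁻³
The maximum is for gray cast iron.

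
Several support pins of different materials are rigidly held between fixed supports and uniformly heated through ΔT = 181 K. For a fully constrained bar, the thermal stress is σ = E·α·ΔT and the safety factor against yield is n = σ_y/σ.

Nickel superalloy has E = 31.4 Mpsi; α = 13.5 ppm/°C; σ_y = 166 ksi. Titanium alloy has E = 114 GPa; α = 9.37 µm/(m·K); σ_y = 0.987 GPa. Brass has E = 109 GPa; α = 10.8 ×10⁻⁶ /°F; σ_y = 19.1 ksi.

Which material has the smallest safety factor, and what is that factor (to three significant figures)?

Converting E to GPa, α to ×10⁻⁶/K, σ_y to MPa, then σ and n for each:
  nickel superalloy: E = 216.5, α = 13.5, σ_y = 1145 → σ = 529 MPa, n = 2.16
  titanium alloy: E = 114.0, α = 9.37, σ_y = 987.0 → σ = 193 MPa, n = 5.10
  brass: E = 109.0, α = 19.4, σ_y = 131.7 → σ = 384 MPa, n = 0.343
Smallest n: brass with n = 0.343.

brass, n = 0.343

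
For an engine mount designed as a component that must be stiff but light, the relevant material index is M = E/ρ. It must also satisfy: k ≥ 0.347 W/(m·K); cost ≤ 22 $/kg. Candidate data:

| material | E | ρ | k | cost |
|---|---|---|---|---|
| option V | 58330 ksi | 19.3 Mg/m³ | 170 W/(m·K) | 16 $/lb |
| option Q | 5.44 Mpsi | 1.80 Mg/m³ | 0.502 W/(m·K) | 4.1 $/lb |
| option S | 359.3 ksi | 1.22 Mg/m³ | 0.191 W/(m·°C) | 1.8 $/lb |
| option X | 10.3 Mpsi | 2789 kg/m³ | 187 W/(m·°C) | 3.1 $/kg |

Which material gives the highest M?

Screen on constraints: k ≥ 0.347 W/(m·K); cost ≤ 22 $/kg. Survivors: option Q, option X.
After converting to SI:
  option Q: E = 37.51 GPa, ρ = 1800 kg/m³
  option X: E = 71.02 GPa, ρ = 2789 kg/m³
  option X: M = 25.5 MN·m/kg
  option Q: M = 20.8 MN·m/kg
The maximum is for option X.

option X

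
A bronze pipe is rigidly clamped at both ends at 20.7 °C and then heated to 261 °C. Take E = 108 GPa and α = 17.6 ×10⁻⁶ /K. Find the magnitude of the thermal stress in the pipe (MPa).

ΔT = 240.3 K. Constrained thermal stress σ = E·α·ΔT = 108.0×10³ MPa × 17.6×10⁻⁶ × 240.3 = 457 MPa (compressive).

457 MPa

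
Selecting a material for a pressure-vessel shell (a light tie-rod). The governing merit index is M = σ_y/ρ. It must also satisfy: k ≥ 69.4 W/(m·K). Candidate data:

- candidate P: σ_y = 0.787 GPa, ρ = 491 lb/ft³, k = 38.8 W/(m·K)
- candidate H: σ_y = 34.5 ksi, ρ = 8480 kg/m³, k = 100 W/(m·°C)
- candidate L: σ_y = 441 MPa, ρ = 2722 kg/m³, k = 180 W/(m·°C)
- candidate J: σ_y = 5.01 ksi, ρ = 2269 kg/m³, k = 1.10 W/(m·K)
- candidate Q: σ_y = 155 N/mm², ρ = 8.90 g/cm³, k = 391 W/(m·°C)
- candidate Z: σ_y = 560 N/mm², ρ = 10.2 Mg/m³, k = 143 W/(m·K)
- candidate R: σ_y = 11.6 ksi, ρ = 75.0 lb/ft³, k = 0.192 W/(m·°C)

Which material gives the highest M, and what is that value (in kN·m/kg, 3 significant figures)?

Screen on constraints: k ≥ 69.4 W/(m·K). Survivors: candidate H, candidate L, candidate Q, candidate Z.
Putting every candidate on a common basis:
  candidate H: σ_y = 237.9 MPa, ρ = 8480 kg/m³
  candidate L: σ_y = 441.0 MPa, ρ = 2722 kg/m³
  candidate Q: σ_y = 155.0 MPa, ρ = 8900 kg/m³
  candidate Z: σ_y = 560.0 MPa, ρ = 10200 kg/m³
  candidate L: M = 162 kN·m/kg
  candidate Z: M = 54.9 kN·m/kg
  candidate H: M = 28.1 kN·m/kg
  candidate Q: M = 17.4 kN·m/kg
The maximum is for candidate L.

candidate L, M = 162 kN·m/kg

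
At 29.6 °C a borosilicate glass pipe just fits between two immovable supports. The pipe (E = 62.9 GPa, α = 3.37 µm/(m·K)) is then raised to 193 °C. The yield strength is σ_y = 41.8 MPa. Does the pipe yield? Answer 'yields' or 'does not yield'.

does not yield

ΔT = 163.4 K. Constrained thermal stress σ = E·α·ΔT = 62.90×10³ MPa × 3.37×10⁻⁶ × 163.4 = 34.6 MPa (compressive).
Compare to σ_y = 41.8 MPa: σ < σ_y, so it does not yield.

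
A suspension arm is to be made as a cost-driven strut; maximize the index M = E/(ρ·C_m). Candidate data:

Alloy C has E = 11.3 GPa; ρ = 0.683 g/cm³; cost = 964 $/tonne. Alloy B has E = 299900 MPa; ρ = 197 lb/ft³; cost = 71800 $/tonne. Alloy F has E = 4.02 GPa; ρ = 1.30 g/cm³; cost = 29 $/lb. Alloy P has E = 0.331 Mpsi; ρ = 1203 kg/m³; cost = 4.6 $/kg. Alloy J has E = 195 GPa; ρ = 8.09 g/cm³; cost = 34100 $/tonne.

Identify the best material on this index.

After converting to SI:
  alloy C: E = 11.30 GPa, ρ = 683.0 kg/m³, cost = 0.9640 $/kg
  alloy B: E = 299.9 GPa, ρ = 3156 kg/m³, cost = 71.80 $/kg
  alloy F: E = 4.020 GPa, ρ = 1300 kg/m³, cost = 63.93 $/kg
  alloy P: E = 2.282 GPa, ρ = 1203 kg/m³, cost = 4.600 $/kg
  alloy J: E = 195.0 GPa, ρ = 8090 kg/m³, cost = 34.10 $/kg
  alloy C: M = 17.2 MN·m per $
  alloy B: M = 1.32 MN·m per $
  alloy J: M = 0.707 MN·m per $
  alloy P: M = 0.412 MN·m per $
  alloy F: M = 0.0484 MN·m per $
The maximum is for alloy C.

alloy C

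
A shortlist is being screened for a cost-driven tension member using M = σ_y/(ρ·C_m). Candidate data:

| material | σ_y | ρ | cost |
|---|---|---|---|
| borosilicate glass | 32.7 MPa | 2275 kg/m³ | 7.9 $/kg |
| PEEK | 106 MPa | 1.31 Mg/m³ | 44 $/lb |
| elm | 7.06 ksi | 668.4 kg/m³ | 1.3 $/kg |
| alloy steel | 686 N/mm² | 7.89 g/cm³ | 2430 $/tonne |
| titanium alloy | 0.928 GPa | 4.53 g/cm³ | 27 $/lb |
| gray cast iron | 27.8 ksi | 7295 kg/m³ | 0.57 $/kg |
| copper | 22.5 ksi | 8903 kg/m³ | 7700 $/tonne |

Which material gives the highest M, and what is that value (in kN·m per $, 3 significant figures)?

elm, M = 56.0 kN·m per $

After converting to SI:
  borosilicate glass: σ_y = 32.70 MPa, ρ = 2275 kg/m³, cost = 7.900 $/kg
  PEEK: σ_y = 106.0 MPa, ρ = 1310 kg/m³, cost = 97.00 $/kg
  elm: σ_y = 48.68 MPa, ρ = 668.4 kg/m³, cost = 1.300 $/kg
  alloy steel: σ_y = 686.0 MPa, ρ = 7890 kg/m³, cost = 2.430 $/kg
  titanium alloy: σ_y = 928.0 MPa, ρ = 4530 kg/m³, cost = 59.52 $/kg
  gray cast iron: σ_y = 191.7 MPa, ρ = 7295 kg/m³, cost = 0.5700 $/kg
  copper: σ_y = 155.1 MPa, ρ = 8903 kg/m³, cost = 7.700 $/kg
  elm: M = 56.0 kN·m per $
  gray cast iron: M = 46.1 kN·m per $
  alloy steel: M = 35.8 kN·m per $
  titanium alloy: M = 3.44 kN·m per $
  copper: M = 2.26 kN·m per $
  borosilicate glass: M = 1.82 kN·m per $
  PEEK: M = 0.834 kN·m per $
Highest index: elm.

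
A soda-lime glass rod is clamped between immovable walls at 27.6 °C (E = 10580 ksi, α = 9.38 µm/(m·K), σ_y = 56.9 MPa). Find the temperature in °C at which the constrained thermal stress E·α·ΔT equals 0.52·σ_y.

E = 10580 ksi = 72.95 GPa.
E·α·ΔT = 29.59 MPa ⇒ ΔT = 29.59 / (72.95×10³ × 9.38×10⁻⁶) = 43.24 K.
T = 27.6 + 43.24 = 70.84 °C.

70.8 °C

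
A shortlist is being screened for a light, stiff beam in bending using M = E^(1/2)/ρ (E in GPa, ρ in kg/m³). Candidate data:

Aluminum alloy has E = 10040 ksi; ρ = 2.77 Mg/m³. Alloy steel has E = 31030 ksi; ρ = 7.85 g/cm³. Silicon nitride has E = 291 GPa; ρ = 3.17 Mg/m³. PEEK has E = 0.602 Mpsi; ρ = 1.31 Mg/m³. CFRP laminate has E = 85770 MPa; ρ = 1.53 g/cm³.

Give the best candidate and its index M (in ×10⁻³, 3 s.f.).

Convert each candidate to consistent units, then evaluate M:
  aluminum alloy: E = 69.22 GPa, ρ = 2770 kg/m³
  alloy steel: E = 213.9 GPa, ρ = 7850 kg/m³
  silicon nitride: E = 291.0 GPa, ρ = 3170 kg/m³
  PEEK: E = 4.151 GPa, ρ = 1310 kg/m³
  CFRP laminate: E = 85.77 GPa, ρ = 1530 kg/m³
  CFRP laminate: M = 6.05×10⁻³
  silicon nitride: M = 5.38×10⁻³
  aluminum alloy: M = 3.00×10⁻³
  alloy steel: M = 1.86×10⁻³
  PEEK: M = 1.56×10⁻³
The maximum is for CFRP laminate.

CFRP laminate, M = 6.05×10⁻³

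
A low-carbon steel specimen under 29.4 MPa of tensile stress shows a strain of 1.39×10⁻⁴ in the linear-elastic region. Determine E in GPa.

212 GPa

E = σ/ε = 29.4 MPa / 1.39×10⁻⁴ = 211500 MPa = 212 GPa.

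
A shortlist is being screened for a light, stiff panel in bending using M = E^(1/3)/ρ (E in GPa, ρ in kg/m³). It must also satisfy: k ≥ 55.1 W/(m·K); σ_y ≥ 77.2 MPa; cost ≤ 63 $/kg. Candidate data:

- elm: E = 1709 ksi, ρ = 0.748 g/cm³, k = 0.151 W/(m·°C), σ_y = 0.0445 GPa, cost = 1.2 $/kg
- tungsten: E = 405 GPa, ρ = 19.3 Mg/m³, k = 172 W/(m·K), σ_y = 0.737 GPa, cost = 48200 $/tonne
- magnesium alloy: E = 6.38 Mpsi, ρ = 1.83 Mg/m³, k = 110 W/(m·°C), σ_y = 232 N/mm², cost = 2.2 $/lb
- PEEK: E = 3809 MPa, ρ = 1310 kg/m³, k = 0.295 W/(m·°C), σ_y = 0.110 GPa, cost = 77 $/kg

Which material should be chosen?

Screen on constraints: k ≥ 55.1 W/(m·K); σ_y ≥ 77.2 MPa; cost ≤ 63 $/kg. Survivors: tungsten, magnesium alloy.
Putting every candidate on a common basis:
  tungsten: E = 405.0 GPa, ρ = 19300 kg/m³
  magnesium alloy: E = 43.99 GPa, ρ = 1830 kg/m³
  magnesium alloy: M = 1.93×10⁻³
  tungsten: M = 0.383×10⁻³
Highest index: magnesium alloy.

magnesium alloy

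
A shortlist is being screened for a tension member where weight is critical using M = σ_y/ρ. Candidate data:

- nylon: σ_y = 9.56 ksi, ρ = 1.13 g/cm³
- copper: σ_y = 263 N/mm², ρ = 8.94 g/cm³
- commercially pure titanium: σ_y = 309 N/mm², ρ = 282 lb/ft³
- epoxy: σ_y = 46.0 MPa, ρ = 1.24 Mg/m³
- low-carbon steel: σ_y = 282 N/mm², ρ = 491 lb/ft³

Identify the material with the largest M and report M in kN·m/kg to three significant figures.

commercially pure titanium, M = 68.4 kN·m/kg

Putting every candidate on a common basis:
  nylon: σ_y = 65.91 MPa, ρ = 1130 kg/m³
  copper: σ_y = 263.0 MPa, ρ = 8940 kg/m³
  commercially pure titanium: σ_y = 309.0 MPa, ρ = 4517 kg/m³
  epoxy: σ_y = 46.00 MPa, ρ = 1240 kg/m³
  low-carbon steel: σ_y = 282.0 MPa, ρ = 7865 kg/m³
  commercially pure titanium: M = 68.4 kN·m/kg
  nylon: M = 58.3 kN·m/kg
  epoxy: M = 37.1 kN·m/kg
  low-carbon steel: M = 35.9 kN·m/kg
  copper: M = 29.4 kN·m/kg
Commercially pure titanium ranks first.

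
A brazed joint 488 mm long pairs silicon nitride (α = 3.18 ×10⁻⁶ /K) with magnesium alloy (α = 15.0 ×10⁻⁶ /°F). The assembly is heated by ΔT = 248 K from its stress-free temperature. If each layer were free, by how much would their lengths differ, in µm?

magnesium alloy: α = 15.0×10⁻⁶/°F × 9/5 = 27.0×10⁻⁶/K.
Δα = |3.18 − 27.0|×10⁻⁶/K = 23.8×10⁻⁶/K.
ΔL_mismatch = Δα·L·ΔT = 23.8×10⁻⁶ × 488.0 mm × 248.0 K = 2880 µm.

2880 µm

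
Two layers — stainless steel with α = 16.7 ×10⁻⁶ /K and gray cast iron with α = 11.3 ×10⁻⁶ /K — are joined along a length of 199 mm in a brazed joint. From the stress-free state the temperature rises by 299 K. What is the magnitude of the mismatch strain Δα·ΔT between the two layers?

Δα = |16.7 − 11.3|×10⁻⁶/K = 5.40×10⁻⁶/K.
Mismatch strain = Δα·ΔT = 5.40×10⁻⁶ × 299.0 = 1.61×10⁻³.

1.61×10⁻³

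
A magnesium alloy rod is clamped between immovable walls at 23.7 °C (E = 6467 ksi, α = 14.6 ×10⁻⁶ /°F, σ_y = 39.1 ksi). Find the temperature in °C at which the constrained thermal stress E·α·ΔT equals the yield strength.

E = 6467 ksi = 44.59 GPa.
α = 14.6×10⁻⁶/°F × 9/5 = 26.3×10⁻⁶/K.
σ_y = 39.1 ksi = 269.6 MPa.
E·α·ΔT = 269.6 MPa ⇒ ΔT = 269.6 / (44.59×10³ × 26.3×10⁻⁶) = 230.1 K.
T = 23.7 + 230.1 = 253.8 °C.

254 °C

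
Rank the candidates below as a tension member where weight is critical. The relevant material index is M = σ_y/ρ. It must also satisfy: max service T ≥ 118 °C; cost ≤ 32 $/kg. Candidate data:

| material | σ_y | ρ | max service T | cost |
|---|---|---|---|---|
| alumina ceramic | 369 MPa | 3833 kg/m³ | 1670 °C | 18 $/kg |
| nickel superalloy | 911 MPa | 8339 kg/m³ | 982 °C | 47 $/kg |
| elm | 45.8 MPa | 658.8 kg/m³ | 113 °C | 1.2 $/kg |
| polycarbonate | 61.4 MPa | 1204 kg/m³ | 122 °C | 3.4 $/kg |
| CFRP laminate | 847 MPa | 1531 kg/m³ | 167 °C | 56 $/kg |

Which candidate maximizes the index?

alumina ceramic

Screen on constraints: max service T ≥ 118 °C; cost ≤ 32 $/kg. Survivors: alumina ceramic, polycarbonate.
Per-candidate index values:
  alumina ceramic: M = 96.3 kN·m/kg
  polycarbonate: M = 51.0 kN·m/kg
Alumina ceramic has the largest M.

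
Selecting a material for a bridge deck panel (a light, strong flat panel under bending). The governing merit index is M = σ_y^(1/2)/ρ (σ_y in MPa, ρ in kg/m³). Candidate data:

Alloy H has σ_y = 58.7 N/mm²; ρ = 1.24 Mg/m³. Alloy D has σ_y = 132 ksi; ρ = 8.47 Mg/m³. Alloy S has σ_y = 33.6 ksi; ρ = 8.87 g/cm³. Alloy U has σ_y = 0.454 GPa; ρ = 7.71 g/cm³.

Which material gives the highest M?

alloy H

Putting every candidate on a common basis:
  alloy H: σ_y = 58.70 MPa, ρ = 1240 kg/m³
  alloy D: σ_y = 910.1 MPa, ρ = 8470 kg/m³
  alloy S: σ_y = 231.7 MPa, ρ = 8870 kg/m³
  alloy U: σ_y = 454.0 MPa, ρ = 7710 kg/m³
  alloy H: M = 6.18×10⁻³
  alloy D: M = 3.56×10⁻³
  alloy U: M = 2.76×10⁻³
  alloy S: M = 1.72×10⁻³
Alloy H ranks first.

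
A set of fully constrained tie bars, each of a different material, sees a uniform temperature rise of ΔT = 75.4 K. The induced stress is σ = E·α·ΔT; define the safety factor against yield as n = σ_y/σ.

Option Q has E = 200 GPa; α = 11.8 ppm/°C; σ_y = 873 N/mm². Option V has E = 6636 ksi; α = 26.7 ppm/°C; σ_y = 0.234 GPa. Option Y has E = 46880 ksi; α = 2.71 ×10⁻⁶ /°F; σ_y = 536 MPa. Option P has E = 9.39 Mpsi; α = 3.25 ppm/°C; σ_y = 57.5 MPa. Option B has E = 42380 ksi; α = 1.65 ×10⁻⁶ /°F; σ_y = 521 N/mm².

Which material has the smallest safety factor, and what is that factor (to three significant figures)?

option V, n = 2.54

In consistent units (E in GPa, α in ×10⁻⁶/K, σ_y in MPa):
  option Q: E = 200.0, α = 11.8, σ_y = 873.0 → σ = 178 MPa, n = 4.91
  option V: E = 45.75, α = 26.7, σ_y = 234.0 → σ = 92.1 MPa, n = 2.54
  option Y: E = 323.2, α = 4.88, σ_y = 536.0 → σ = 119 MPa, n = 4.51
  option P: E = 64.74, α = 3.25, σ_y = 57.50 → σ = 15.9 MPa, n = 3.62
  option B: E = 292.2, α = 2.97, σ_y = 521.0 → σ = 65.4 MPa, n = 7.96
Smallest n: option V with n = 2.54.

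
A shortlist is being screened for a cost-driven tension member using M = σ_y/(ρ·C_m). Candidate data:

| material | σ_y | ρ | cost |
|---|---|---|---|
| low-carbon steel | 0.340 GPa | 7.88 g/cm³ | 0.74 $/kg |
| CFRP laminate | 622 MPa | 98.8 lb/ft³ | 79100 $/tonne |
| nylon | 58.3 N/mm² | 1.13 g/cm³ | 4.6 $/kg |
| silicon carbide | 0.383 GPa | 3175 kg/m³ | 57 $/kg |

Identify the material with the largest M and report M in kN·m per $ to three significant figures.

low-carbon steel, M = 58.3 kN·m per $

After converting to SI:
  low-carbon steel: σ_y = 340.0 MPa, ρ = 7880 kg/m³, cost = 0.7400 $/kg
  CFRP laminate: σ_y = 622.0 MPa, ρ = 1583 kg/m³, cost = 79.10 $/kg
  nylon: σ_y = 58.30 MPa, ρ = 1130 kg/m³, cost = 4.600 $/kg
  silicon carbide: σ_y = 383.0 MPa, ρ = 3175 kg/m³, cost = 57.00 $/kg
  low-carbon steel: M = 58.3 kN·m per $
  nylon: M = 11.2 kN·m per $
  CFRP laminate: M = 4.97 kN·m per $
  silicon carbide: M = 2.12 kN·m per $
Low-carbon steel has the largest M.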